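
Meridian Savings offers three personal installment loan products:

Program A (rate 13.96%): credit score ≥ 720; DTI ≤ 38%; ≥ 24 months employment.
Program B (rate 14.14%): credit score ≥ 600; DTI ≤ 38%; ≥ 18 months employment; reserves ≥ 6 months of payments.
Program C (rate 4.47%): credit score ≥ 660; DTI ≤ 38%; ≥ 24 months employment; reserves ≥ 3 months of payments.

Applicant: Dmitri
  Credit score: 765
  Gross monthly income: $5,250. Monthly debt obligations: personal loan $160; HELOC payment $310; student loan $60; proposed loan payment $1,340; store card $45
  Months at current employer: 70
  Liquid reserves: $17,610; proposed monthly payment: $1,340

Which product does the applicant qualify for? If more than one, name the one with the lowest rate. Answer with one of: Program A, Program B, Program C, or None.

Program C

Total debts = (160 + 310 + 60 + 1,340 + 45) = 1,915; DTI = 1,915/5,250 = 36.5%.
Reserves = 17,610/1,340 = 13.1 months.
Program A: score 765 ≥ 720; DTI 36.5% ≤ 38%; employment 70 ≥ 24 mo → qualifies.
Program B: score 765 ≥ 600; DTI 36.5% ≤ 38%; employment 70 ≥ 18 mo; reserves 13.1 ≥ 6 mo → qualifies.
Program C: score 765 ≥ 660; DTI 36.5% ≤ 38%; employment 70 ≥ 24 mo; reserves 13.1 ≥ 3 mo → qualifies.
Qualifying: Program A, Program B, Program C. Lowest rate is 4.47% → Program C.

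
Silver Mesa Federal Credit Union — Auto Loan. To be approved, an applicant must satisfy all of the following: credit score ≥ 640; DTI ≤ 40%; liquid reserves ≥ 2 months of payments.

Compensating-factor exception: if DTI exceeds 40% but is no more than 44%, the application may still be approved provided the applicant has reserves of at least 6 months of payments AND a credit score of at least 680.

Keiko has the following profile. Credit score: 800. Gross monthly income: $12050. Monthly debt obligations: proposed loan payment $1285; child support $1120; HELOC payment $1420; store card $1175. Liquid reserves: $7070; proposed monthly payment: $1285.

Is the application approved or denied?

Denied

Credit score 800 ≥ 640 (meets base)
Total debts = (1,285 + 1,120 + 1,420 + 1,175) = 5,000. DTI = 5,000/12,050 = 41.5% > 40% — standard DTI limit exceeded.
Reserves = 7,070/1,285 = 5.5 months ≥ 2
41.5% falls in the override range (40%–44%), so the compensating-factor test applies.
Reserves 5.5 < 6 months; credit score 800 ≥ 680.
Compensating-factor requirement not fully met.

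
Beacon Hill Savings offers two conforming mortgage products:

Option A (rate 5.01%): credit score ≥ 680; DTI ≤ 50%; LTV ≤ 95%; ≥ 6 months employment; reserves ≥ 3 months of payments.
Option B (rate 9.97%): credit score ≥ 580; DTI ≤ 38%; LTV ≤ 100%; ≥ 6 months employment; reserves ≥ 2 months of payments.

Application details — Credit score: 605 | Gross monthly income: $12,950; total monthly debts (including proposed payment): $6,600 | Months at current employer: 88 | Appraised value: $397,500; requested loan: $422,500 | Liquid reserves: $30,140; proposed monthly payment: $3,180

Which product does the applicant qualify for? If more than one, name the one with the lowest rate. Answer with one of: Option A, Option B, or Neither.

DTI = 6,600/12,950 = 51%.
LTV = 422,500/397,500 = 106.3%.
Reserves = 30,140/3,180 = 9.5 months.
Option A: score 605 < 680; DTI 51% > 50%; LTV 106.3% > 95%; employment 88 ≥ 6 mo; reserves 9.5 ≥ 3 mo → does not qualify.
Option B: score 605 ≥ 580; DTI 51% > 38%; LTV 106.3% > 100%; employment 88 ≥ 6 mo; reserves 9.5 ≥ 2 mo → does not qualify.

Neither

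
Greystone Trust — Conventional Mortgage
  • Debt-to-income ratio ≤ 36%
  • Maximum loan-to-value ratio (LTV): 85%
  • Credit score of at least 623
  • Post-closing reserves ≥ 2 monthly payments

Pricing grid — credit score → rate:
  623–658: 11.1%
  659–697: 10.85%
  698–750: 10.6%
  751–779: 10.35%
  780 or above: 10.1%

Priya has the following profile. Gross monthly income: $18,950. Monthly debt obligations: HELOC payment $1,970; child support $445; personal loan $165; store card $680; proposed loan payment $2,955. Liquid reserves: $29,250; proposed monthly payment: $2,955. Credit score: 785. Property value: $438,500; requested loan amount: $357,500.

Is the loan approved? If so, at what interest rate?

Credit score 785 ≥ 623 (meets minimum)
Reserves = 29,250/2,955 = 9.9 months ≥ 2
LTV: 357,500 ÷ 438,500 = 81.5%, within 85% cap
Total monthly debts = (1,970 + 445 + 165 + 680 + 2,955) = 6,215. DTI = 6,215/18,950 = 32.8% ≤ 36%
All requirements met. Score 785 falls in the 780 or above tier → 10.1%.

Approved at 10.1%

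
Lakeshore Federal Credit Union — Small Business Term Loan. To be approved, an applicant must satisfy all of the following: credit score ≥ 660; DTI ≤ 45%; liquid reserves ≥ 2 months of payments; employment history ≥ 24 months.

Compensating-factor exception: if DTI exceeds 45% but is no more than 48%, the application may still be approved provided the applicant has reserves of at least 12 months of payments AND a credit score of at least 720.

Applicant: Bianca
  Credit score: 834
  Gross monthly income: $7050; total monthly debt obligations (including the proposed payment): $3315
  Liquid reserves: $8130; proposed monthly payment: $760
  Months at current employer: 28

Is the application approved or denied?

Denied

Credit score 834 ≥ 660 (meets base)
DTI = 3,315/7,050 = 47% > 45% — standard DTI limit exceeded.
Reserves = 8,130/760 = 10.7 months ≥ 2
Employment 28 ≥ 24 months
47% falls in the override range (45%–48%), so the compensating-factor test applies.
Reserves 10.7 < 12 months; credit score 834 ≥ 720.
Compensating-factor requirement not fully met.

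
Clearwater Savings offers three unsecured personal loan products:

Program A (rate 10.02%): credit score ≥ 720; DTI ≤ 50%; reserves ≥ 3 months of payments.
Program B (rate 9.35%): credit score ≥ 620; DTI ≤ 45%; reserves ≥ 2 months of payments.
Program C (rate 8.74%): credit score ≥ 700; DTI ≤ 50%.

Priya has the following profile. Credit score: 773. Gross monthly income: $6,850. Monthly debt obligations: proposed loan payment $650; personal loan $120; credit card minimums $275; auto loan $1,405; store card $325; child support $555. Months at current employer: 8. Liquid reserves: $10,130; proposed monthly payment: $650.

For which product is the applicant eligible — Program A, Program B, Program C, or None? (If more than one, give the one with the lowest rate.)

Program C

Total debts = (650 + 120 + 275 + 1,405 + 325 + 555) = 3,330; DTI = 3,330/6,850 = 48.6%.
Reserves = 10,130/650 = 15.6 months.
Program A: score 773 ≥ 720; DTI 48.6% ≤ 50%; reserves 15.6 ≥ 3 mo → qualifies.
Program B: score 773 ≥ 620; DTI 48.6% > 45%; reserves 15.6 ≥ 2 mo → does not qualify.
Program C: score 773 ≥ 700; DTI 48.6% ≤ 50% → qualifies.
Qualifying: Program A, Program C. Lowest rate is 8.74% → Program C.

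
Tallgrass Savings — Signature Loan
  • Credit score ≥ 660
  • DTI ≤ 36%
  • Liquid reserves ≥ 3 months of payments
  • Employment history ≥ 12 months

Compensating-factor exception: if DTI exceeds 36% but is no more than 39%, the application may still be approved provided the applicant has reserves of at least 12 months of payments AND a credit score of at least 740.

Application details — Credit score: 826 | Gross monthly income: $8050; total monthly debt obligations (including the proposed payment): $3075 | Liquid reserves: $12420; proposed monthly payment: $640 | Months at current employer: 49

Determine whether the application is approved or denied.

Approved

Credit score 826 ≥ 660 (meets base)
DTI = 3,075/8,050 = 38.2% > 36% — standard DTI limit exceeded.
Reserves = 12,420/640 = 19.4 months ≥ 3
Employment 49 ≥ 12 months
DTI 38.2% is within the 36%–39% exception band; checking compensating factors.
Override check — reserves: 19.4 mo (ok); score: 826 (ok).
Both compensating conditions met → exception applies.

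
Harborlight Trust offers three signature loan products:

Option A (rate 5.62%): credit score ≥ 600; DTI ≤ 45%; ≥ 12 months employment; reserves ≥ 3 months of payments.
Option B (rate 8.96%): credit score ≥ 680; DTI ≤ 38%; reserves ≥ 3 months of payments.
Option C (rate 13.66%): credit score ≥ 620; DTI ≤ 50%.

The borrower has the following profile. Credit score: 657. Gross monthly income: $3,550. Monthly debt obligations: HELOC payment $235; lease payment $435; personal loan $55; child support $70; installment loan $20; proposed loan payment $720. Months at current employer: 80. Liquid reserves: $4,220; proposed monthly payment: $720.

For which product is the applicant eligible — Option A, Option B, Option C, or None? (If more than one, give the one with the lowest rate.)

Total debts = (235 + 435 + 55 + 70 + 20 + 720) = 1,535; DTI = 1,535/3,550 = 43.2%.
Reserves = 4,220/720 = 5.9 months.
Option A: score 657 ≥ 600; DTI 43.2% ≤ 45%; employment 80 ≥ 12 mo; reserves 5.9 ≥ 3 mo → qualifies.
Option B: score 657 < 680; DTI 43.2% > 38%; reserves 5.9 ≥ 3 mo → does not qualify.
Option C: score 657 ≥ 620; DTI 43.2% ≤ 50% → qualifies.
Qualifying: Option A, Option C. Lowest rate is 5.62% → Option A.

Option A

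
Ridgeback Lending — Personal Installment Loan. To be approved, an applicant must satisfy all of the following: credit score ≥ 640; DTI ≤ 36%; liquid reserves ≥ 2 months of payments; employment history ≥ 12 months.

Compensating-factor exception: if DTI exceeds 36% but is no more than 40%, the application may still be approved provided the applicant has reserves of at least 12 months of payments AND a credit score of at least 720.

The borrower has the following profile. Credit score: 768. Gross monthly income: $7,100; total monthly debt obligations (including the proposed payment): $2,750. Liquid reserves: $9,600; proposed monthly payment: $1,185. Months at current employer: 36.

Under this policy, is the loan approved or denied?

Credit score 768 ≥ 640 (meets base)
DTI: 2,750 ÷ 7,100 = 38.7%, over the 36% base limit.
Reserves = 9,600/1,185 = 8.1 months ≥ 2
Employment 36 ≥ 12 months
38.7% falls in the override range (36%–40%), so the compensating-factor test applies.
Reserves 8.1 < 12 months; credit score 768 ≥ 720.
Compensating-factor requirement not fully met.

Denied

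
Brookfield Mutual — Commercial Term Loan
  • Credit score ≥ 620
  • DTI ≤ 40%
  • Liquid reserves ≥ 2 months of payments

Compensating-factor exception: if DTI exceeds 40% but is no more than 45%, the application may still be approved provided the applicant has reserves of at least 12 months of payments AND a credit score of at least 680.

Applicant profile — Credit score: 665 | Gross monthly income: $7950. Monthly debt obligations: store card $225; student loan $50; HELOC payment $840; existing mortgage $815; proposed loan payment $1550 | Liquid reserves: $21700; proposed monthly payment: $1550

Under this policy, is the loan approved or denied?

Credit score 665 ≥ 620 (meets base)
Total debts = (225 + 50 + 840 + 815 + 1,550) = 3,480. DTI = 3,480/7,950 = 43.8% > 40% — standard DTI limit exceeded.
Liquid reserves cover 21,700/1,550 = 14.0 months — ≥ 2 required
DTI 43.8% is within the 40%–45% exception band; checking compensating factors.
Reserves 14.0 ≥ 12 months; credit score 665 < 680.
Compensating-factor requirement not fully met.

Denied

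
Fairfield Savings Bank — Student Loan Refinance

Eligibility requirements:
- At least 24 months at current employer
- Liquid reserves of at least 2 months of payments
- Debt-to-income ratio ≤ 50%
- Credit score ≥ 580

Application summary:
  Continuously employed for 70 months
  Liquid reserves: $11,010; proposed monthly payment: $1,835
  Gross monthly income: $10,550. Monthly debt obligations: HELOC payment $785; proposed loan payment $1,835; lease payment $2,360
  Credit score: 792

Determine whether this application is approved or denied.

Employment 70 ≥ 24 months
Reserves = 11,010/1,835 = 6.0 months ≥ 2
Total monthly debts = (785 + 1,835 + 2,360) = 4,980. DTI = 4,980/10,550 = 47.2% ≤ 50%
Credit score 792 ≥ 580 (meets)
All criteria satisfied.

Approved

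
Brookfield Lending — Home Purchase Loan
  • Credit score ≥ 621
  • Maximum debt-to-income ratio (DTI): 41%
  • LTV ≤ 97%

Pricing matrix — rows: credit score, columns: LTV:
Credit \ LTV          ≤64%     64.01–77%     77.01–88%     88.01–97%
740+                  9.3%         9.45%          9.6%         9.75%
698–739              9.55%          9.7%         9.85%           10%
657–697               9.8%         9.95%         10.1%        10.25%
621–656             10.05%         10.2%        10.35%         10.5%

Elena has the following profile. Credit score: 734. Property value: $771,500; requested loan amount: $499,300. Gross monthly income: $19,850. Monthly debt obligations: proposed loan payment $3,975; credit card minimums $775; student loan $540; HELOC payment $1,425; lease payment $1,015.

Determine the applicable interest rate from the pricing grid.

Credit score 734 ≥ 621; Total monthly debts = (3,975 + 775 + 540 + 1,425 + 1,015) = 7,730. Debt-to-income = 7,730/19,850 = 38.9% — meets 41% limit
LTV: 499,300 ÷ 771,500 = 64.7%, within 97% cap
Row: 734 falls in 698–739. Column: 64.7% falls in 64.01–77%. Rate = 9.7%.

9.7%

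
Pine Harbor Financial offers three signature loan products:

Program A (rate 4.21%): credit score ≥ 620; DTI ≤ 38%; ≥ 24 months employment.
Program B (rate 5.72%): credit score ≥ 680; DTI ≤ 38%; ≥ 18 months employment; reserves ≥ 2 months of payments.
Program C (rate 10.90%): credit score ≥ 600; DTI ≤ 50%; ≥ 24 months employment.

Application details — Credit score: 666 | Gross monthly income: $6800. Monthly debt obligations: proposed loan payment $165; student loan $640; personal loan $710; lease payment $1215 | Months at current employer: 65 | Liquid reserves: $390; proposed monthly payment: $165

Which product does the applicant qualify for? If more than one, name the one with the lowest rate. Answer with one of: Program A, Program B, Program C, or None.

Total debts = (165 + 640 + 710 + 1,215) = 2,730; DTI = 2,730/6,800 = 40.1%.
Reserves = 390/165 = 2.4 months.
Program A: score 666 ≥ 620; DTI 40.1% > 38%; employment 65 ≥ 24 mo → does not qualify.
Program B: score 666 < 680; DTI 40.1% > 38%; employment 65 ≥ 18 mo; reserves 2.4 ≥ 2 mo → does not qualify.
Program C: score 666 ≥ 600; DTI 40.1% ≤ 50%; employment 65 ≥ 24 mo → qualifies.

Program C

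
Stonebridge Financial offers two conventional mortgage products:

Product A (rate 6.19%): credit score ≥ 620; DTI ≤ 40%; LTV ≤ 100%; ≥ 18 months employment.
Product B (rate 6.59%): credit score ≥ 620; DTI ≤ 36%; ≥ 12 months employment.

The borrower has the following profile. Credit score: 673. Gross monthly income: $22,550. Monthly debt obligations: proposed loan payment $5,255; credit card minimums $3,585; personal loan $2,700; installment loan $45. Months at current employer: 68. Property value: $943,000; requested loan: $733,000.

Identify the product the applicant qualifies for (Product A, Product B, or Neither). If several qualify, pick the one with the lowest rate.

Total debts = (5,255 + 3,585 + 2,700 + 45) = 11,585; DTI = 11,585/22,550 = 51.4%.
LTV = 733,000/943,000 = 77.7%.
Product A: score 673 ≥ 620; DTI 51.4% > 40%; LTV 77.7% ≤ 100%; employment 68 ≥ 18 mo → does not qualify.
Product B: score 673 ≥ 620; DTI 51.4% > 36%; employment 68 ≥ 12 mo → does not qualify.

Neither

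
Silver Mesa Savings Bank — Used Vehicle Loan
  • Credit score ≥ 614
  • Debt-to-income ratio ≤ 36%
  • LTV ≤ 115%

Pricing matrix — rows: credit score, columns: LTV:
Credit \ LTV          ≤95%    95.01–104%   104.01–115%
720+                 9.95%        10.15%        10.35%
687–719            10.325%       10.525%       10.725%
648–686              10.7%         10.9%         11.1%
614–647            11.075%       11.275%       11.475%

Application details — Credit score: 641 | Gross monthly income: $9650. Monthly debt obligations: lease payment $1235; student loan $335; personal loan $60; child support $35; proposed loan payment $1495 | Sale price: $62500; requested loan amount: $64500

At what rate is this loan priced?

11.275%

Credit score 641 ≥ 614; Total monthly debts = (1,235 + 335 + 60 + 35 + 1,495) = 3,160. Debt-to-income = 3,160/9,650 = 32.7% — meets 36% limit
LTV: 64,500 ÷ 62,500 = 103.2%, within 115% cap
Row: 641 falls in 614–647. Column: 103.2% falls in 95.01–104%. Rate = 11.275%.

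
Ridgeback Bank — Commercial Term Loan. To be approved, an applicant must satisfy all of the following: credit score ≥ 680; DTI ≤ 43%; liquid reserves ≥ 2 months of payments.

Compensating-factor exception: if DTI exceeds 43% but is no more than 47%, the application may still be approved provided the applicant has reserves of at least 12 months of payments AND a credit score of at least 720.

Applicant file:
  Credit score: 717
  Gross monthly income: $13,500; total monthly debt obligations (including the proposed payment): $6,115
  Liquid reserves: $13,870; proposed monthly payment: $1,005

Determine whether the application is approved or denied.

Denied

Credit score 717 ≥ 680 (meets base)
DTI: 6,115 ÷ 13,500 = 45.3%, over the 43% base limit.
Reserves = 13,870/1,005 = 13.8 months ≥ 2
45.3% falls in the override range (43%–47%), so the compensating-factor test applies.
Override check — reserves: 13.8 mo (ok); score: 717 (below 720).
Override conditions not both satisfied; exception does not apply.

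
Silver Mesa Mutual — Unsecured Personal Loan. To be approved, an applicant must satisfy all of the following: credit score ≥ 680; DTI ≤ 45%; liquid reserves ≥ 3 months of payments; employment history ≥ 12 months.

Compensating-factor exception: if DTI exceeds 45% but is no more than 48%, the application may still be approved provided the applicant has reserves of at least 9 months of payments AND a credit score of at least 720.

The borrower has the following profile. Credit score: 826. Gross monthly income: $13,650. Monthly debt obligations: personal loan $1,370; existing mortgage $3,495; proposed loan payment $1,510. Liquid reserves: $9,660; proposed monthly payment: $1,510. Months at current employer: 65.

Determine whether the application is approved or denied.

Denied

Credit score 826 ≥ 680 (meets base)
Total debts = (1,370 + 3,495 + 1,510) = 6,375. DTI = 6,375/13,650 = 46.7% > 45% — standard DTI limit exceeded.
Reserves = 9,660/1,510 = 6.4 months ≥ 3
Employment 65 ≥ 12 months
DTI 46.7% is within the 45%–48% exception band; checking compensating factors.
Reserves 6.4 < 9 months; credit score 826 ≥ 720.
Override conditions not both satisfied; exception does not apply.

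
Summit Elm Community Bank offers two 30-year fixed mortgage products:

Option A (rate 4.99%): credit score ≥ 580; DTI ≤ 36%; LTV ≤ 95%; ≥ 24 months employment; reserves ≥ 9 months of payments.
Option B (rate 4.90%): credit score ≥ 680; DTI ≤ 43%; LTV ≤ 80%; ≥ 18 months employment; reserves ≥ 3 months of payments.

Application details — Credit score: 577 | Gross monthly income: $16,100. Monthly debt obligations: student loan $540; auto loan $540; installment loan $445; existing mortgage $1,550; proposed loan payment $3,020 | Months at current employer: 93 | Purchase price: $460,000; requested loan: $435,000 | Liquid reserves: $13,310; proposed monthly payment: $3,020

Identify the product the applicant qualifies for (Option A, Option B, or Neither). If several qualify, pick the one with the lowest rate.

Total debts = (540 + 540 + 445 + 1,550 + 3,020) = 6,095; DTI = 6,095/16,100 = 37.9%.
LTV = 435,000/460,000 = 94.6%.
Reserves = 13,310/3,020 = 4.4 months.
Option A: score 577 < 580; DTI 37.9% > 36%; LTV 94.6% ≤ 95%; employment 93 ≥ 24 mo; reserves 4.4 < 9 mo → does not qualify.
Option B: score 577 < 680; DTI 37.9% ≤ 43%; LTV 94.6% > 80%; employment 93 ≥ 18 mo; reserves 4.4 ≥ 3 mo → does not qualify.

Neither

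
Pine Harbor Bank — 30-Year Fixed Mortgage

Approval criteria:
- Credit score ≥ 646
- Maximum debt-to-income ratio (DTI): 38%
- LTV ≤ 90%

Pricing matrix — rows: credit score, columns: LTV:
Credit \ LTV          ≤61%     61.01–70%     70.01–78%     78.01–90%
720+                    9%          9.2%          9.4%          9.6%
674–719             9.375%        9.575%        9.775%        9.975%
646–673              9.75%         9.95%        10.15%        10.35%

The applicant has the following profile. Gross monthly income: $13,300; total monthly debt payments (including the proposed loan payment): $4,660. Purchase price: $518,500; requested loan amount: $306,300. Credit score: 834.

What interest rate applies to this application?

Credit score 834 ≥ 646; DTI: 4,660 ÷ 13,300 = 35%, within the 38% cap
LTV: 306,300 ÷ 518,500 = 59.1%, within 90% cap
Row: 834 falls in 720+. Column: 59.1% falls in ≤61%. Rate = 9%.

9%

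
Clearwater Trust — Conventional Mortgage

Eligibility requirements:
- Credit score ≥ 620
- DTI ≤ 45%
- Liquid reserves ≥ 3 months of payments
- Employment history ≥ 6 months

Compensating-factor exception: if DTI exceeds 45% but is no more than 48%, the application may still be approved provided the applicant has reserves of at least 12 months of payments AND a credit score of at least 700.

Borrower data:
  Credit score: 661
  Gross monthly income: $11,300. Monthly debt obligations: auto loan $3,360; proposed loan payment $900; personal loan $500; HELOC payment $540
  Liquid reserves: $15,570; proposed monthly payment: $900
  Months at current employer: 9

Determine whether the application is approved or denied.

Credit score 661 ≥ 620 (meets base)
Total debts = (3,360 + 900 + 500 + 540) = 5,300. DTI: 5,300 ÷ 11,300 = 46.9%, over the 45% base limit.
Reserves: 15,570 ÷ 900 = 17.3 months (meets 3-month minimum)
Employment 9 ≥ 6 months
DTI 46.9% is within the 45%–48% exception band; checking compensating factors.
Override check — reserves: 17.3 mo (ok); score: 661 (below 700).
Override conditions not both satisfied; exception does not apply.

Denied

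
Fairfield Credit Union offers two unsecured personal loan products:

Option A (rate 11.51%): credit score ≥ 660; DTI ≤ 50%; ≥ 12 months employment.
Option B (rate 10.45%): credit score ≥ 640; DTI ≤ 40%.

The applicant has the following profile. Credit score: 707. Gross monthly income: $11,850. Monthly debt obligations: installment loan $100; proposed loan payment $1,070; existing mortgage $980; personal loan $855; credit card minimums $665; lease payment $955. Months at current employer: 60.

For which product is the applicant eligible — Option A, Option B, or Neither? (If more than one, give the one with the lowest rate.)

Total debts = (100 + 1,070 + 980 + 855 + 665 + 955) = 4,625; DTI = 4,625/11,850 = 39%.
Option A: score 707 ≥ 660; DTI 39% ≤ 50%; employment 60 ≥ 12 mo → qualifies.
Option B: score 707 ≥ 640; DTI 39% ≤ 40% → qualifies.
Qualifying: Option A, Option B. Lowest rate is 10.45% → Option B.

Option B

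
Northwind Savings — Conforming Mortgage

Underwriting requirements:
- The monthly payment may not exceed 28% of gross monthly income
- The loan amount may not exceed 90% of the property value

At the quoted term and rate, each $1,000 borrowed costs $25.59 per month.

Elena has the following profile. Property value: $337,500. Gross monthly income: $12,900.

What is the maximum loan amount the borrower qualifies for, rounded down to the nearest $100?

$141,100

Payment cap: 28% × $12,900 = $3,612/month.
At $25.59 per $1,000, that supports 3,612/25.59 × 1,000 ≈ $141,148 → $141,100.
LTV cap: 90% × $337,500 = $303,750 → $303,700.
Binding constraint: payment-to-income.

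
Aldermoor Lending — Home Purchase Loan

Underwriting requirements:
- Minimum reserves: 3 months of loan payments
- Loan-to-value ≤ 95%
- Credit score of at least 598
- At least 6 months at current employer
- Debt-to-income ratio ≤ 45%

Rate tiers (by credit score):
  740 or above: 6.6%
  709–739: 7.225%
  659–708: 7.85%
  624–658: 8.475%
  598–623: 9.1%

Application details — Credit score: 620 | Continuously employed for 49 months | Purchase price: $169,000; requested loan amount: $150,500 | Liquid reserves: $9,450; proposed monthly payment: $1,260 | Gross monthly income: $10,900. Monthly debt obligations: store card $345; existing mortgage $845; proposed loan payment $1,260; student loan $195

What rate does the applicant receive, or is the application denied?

Credit score 620 ≥ 598 (meets minimum)
LTV = 150,500/169,000 = 89.1% ≤ 95%
Total monthly debts = (345 + 845 + 1,260 + 195) = 2,645. DTI: 2,645 ÷ 10,900 = 24.3%, within the 45% cap
Employment 49 ≥ 6 months
Reserves: 9,450 ÷ 1,260 = 7.5 months (meets 3-month minimum)
All requirements met. Score 620 falls in the 598–623 tier → 9.1%.

Approved at 9.1%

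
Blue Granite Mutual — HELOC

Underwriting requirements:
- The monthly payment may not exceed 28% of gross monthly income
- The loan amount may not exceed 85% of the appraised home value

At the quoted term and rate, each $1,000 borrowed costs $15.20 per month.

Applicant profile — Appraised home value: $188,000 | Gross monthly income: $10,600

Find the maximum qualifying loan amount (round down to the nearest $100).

Payment cap: 28% × $10,600 = $2,968/month.
At $15.20 per $1,000, that supports 2,968/15.20 × 1,000 ≈ $195,263 → $195,200.
LTV cap: 85% × $188,000 = $159,800 → $159,800.
Binding constraint: loan-to-value.

$159,800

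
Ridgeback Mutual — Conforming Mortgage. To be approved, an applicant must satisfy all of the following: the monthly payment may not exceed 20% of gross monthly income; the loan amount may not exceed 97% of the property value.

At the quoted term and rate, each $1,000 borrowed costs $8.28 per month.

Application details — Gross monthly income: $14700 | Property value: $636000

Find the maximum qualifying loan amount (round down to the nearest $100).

Payment cap: 20% × $14,700 = $2,940/month.
At $8.28 per $1,000, that supports 2,940/8.28 × 1,000 ≈ $355,072 → $355,000.
LTV cap: 97% × $636,000 = $616,920 → $616,900.
Binding constraint: payment-to-income.

$355,000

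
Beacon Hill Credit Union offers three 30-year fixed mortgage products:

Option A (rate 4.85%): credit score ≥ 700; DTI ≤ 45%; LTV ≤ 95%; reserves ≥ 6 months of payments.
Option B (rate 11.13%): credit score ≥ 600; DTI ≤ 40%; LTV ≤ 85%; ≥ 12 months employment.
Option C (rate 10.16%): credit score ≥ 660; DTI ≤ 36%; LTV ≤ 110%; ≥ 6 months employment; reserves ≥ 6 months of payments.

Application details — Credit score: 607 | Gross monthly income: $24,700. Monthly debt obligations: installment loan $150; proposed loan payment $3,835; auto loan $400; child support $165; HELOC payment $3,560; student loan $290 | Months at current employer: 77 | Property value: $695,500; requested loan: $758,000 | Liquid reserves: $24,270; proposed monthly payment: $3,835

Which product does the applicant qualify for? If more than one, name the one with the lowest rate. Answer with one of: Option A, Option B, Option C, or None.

Total debts = (150 + 3,835 + 400 + 165 + 3,560 + 290) = 8,400; DTI = 8,400/24,700 = 34%.
LTV = 758,000/695,500 = 109%.
Reserves = 24,270/3,835 = 6.3 months.
Option A: score 607 < 700; DTI 34% ≤ 45%; LTV 109% > 95%; reserves 6.3 ≥ 6 mo → does not qualify.
Option B: score 607 ≥ 600; DTI 34% ≤ 40%; LTV 109% > 85%; employment 77 ≥ 12 mo → does not qualify.
Option C: score 607 < 660; DTI 34% ≤ 36%; LTV 109% ≤ 110%; employment 77 ≥ 6 mo; reserves 6.3 ≥ 6 mo → does not qualify.

None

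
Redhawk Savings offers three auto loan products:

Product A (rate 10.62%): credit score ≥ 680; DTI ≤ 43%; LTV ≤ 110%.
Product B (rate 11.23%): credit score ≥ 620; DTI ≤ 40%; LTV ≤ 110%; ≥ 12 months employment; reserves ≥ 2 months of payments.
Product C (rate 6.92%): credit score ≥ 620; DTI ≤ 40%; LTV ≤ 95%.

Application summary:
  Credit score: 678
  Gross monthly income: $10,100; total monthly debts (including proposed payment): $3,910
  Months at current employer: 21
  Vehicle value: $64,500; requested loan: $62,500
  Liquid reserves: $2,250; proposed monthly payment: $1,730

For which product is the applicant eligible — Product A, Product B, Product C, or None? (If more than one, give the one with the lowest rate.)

DTI = 3,910/10,100 = 38.7%.
LTV = 62,500/64,500 = 96.9%.
Reserves = 2,250/1,730 = 1.3 months.
Product A: score 678 < 680; DTI 38.7% ≤ 43%; LTV 96.9% ≤ 110% → does not qualify.
Product B: score 678 ≥ 620; DTI 38.7% ≤ 40%; LTV 96.9% ≤ 110%; employment 21 ≥ 12 mo; reserves 1.3 < 2 mo → does not qualify.
Product C: score 678 ≥ 620; DTI 38.7% ≤ 40%; LTV 96.9% > 95% → does not qualify.

None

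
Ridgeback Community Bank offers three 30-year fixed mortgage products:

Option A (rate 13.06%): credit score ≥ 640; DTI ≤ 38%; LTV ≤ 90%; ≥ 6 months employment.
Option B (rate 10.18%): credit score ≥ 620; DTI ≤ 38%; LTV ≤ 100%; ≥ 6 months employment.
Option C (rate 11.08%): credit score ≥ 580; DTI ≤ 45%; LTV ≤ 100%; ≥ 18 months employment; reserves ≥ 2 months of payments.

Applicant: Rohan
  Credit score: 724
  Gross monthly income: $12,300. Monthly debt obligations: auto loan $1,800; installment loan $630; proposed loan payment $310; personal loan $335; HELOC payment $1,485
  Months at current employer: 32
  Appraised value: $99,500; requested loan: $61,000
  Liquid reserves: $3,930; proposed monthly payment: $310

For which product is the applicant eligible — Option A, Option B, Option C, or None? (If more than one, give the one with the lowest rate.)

Total debts = (1,800 + 630 + 310 + 335 + 1,485) = 4,560; DTI = 4,560/12,300 = 37.1%.
LTV = 61,000/99,500 = 61.3%.
Reserves = 3,930/310 = 12.7 months.
Option A: score 724 ≥ 640; DTI 37.1% ≤ 38%; LTV 61.3% ≤ 90%; employment 32 ≥ 6 mo → qualifies.
Option B: score 724 ≥ 620; DTI 37.1% ≤ 38%; LTV 61.3% ≤ 100%; employment 32 ≥ 6 mo → qualifies.
Option C: score 724 ≥ 580; DTI 37.1% ≤ 45%; LTV 61.3% ≤ 100%; employment 32 ≥ 18 mo; reserves 12.7 ≥ 2 mo → qualifies.
Qualifying: Option A, Option B, Option C. Lowest rate is 10.18% → Option B.

Option B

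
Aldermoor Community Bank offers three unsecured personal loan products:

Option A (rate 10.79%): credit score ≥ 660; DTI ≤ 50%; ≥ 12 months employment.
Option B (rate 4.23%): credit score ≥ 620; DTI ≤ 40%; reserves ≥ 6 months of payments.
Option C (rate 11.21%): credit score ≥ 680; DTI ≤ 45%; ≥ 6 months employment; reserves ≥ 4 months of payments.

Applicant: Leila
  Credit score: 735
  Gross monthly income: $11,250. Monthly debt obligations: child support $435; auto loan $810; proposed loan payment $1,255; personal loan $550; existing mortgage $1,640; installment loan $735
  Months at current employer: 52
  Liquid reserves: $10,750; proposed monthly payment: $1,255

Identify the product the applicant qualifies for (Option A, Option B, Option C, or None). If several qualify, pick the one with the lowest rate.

Total debts = (435 + 810 + 1,255 + 550 + 1,640 + 735) = 5,425; DTI = 5,425/11,250 = 48.2%.
Reserves = 10,750/1,255 = 8.6 months.
Option A: score 735 ≥ 660; DTI 48.2% ≤ 50%; employment 52 ≥ 12 mo → qualifies.
Option B: score 735 ≥ 620; DTI 48.2% > 40%; reserves 8.6 ≥ 6 mo → does not qualify.
Option C: score 735 ≥ 680; DTI 48.2% > 45%; employment 52 ≥ 6 mo; reserves 8.6 ≥ 4 mo → does not qualify.

Option A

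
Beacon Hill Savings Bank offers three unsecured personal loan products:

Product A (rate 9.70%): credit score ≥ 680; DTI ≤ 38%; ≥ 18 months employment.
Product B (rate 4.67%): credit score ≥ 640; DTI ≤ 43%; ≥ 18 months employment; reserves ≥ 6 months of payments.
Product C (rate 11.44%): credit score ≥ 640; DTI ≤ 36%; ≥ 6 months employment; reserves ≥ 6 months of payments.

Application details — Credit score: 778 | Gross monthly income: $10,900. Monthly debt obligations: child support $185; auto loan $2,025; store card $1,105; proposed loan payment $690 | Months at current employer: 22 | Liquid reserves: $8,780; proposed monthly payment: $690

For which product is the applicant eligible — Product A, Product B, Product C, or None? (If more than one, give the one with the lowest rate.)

Product B

Total debts = (185 + 2,025 + 1,105 + 690) = 4,005; DTI = 4,005/10,900 = 36.7%.
Reserves = 8,780/690 = 12.7 months.
Product A: score 778 ≥ 680; DTI 36.7% ≤ 38%; employment 22 ≥ 18 mo → qualifies.
Product B: score 778 ≥ 640; DTI 36.7% ≤ 43%; employment 22 ≥ 18 mo; reserves 12.7 ≥ 6 mo → qualifies.
Product C: score 778 ≥ 640; DTI 36.7% > 36%; employment 22 ≥ 6 mo; reserves 12.7 ≥ 6 mo → does not qualify.
Qualifying: Product A, Product B. Lowest rate is 4.67% → Product B.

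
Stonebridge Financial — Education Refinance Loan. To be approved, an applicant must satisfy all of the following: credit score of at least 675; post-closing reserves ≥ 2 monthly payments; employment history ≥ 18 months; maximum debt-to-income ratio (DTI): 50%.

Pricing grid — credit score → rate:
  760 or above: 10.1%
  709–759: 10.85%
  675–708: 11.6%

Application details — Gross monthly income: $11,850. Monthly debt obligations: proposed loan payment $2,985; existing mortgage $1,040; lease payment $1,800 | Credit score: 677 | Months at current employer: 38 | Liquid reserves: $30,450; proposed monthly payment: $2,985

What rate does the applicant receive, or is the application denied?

Credit score 677 ≥ 675 (meets minimum)
Reserves = 30,450/2,985 = 10.2 months ≥ 2
Total monthly debts = (2,985 + 1,040 + 1,800) = 5,825. Debt-to-income = 5,825/11,850 = 49.2% — meets 50% limit
Employment 38 ≥ 18 months
All requirements met. Score 677 falls in the 675–708 tier → 11.6%.

Approved at 11.6%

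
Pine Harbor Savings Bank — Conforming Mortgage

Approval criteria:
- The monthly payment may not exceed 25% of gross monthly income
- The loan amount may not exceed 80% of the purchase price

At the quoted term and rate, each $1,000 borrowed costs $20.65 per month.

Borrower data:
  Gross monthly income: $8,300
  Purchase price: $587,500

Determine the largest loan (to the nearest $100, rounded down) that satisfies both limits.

Payment cap: 25% × $8,300 = $2,075/month.
At $20.65 per $1,000, that supports 2,075/20.65 × 1,000 ≈ $100,484 → $100,400.
LTV cap: 80% × $587,500 = $470,000 → $470,000.
Binding constraint: payment-to-income.

$100,400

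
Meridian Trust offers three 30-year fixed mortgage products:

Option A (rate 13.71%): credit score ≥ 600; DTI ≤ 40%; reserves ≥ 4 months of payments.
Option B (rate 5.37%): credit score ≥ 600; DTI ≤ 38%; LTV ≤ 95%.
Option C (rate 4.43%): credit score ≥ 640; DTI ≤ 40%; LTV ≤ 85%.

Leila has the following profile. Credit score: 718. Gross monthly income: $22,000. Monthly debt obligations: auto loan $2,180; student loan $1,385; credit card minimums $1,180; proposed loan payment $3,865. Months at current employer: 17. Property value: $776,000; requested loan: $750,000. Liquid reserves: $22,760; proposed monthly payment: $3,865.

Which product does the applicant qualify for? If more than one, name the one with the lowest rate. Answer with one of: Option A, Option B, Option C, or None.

Option A

Total debts = (2,180 + 1,385 + 1,180 + 3,865) = 8,610; DTI = 8,610/22,000 = 39.1%.
LTV = 750,000/776,000 = 96.6%.
Reserves = 22,760/3,865 = 5.9 months.
Option A: score 718 ≥ 600; DTI 39.1% ≤ 40%; reserves 5.9 ≥ 4 mo → qualifies.
Option B: score 718 ≥ 600; DTI 39.1% > 38%; LTV 96.6% > 95% → does not qualify.
Option C: score 718 ≥ 640; DTI 39.1% ≤ 40%; LTV 96.6% > 85% → does not qualify.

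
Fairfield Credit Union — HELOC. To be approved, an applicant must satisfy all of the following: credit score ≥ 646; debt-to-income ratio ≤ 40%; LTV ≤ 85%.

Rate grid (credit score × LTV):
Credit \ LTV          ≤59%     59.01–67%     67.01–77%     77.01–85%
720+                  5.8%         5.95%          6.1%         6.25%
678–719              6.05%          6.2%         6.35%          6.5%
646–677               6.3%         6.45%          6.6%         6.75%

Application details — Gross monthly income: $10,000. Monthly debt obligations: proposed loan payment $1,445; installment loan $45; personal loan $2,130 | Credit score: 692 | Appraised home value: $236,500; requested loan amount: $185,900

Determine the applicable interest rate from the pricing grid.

Credit score 692 ≥ 646; Total monthly debts = (1,445 + 45 + 2,130) = 3,620. DTI = 3,620/10,000 = 36.2% ≤ 40%
LTV: 185,900 ÷ 236,500 = 78.6%, within 85% cap
Row: 692 falls in 678–719. Column: 78.6% falls in 77.01–85%. Rate = 6.5%.

6.5%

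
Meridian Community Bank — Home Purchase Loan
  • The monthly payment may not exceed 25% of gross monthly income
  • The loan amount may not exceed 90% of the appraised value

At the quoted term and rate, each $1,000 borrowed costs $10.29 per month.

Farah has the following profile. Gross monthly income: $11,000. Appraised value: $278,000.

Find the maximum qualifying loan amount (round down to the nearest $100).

Payment cap: 25% × $11,000 = $2,750/month.
At $10.29 per $1,000, that supports 2,750/10.29 × 1,000 ≈ $267,249 → $267,200.
LTV cap: 90% × $278,000 = $250,200 → $250,200.
Binding constraint: loan-to-value.

$250,200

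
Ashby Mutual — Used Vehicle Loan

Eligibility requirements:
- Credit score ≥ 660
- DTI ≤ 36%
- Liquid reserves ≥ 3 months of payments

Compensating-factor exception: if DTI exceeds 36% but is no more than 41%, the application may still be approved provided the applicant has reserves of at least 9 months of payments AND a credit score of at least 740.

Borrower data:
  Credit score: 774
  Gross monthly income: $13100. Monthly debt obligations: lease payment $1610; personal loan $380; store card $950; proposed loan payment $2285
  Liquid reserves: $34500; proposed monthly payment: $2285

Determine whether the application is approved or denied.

Approved

Credit score 774 ≥ 660 (meets base)
Total debts = (1,610 + 380 + 950 + 2,285) = 5,225. DTI: 5,225 ÷ 13,100 = 39.9%, over the 36% base limit.
Reserves = 34,500/2,285 = 15.1 months ≥ 3
DTI 39.9% is within the 36%–41% exception band; checking compensating factors.
Override check — reserves: 15.1 mo (ok); score: 774 (ok).
Both override conditions satisfied; DTI exception granted.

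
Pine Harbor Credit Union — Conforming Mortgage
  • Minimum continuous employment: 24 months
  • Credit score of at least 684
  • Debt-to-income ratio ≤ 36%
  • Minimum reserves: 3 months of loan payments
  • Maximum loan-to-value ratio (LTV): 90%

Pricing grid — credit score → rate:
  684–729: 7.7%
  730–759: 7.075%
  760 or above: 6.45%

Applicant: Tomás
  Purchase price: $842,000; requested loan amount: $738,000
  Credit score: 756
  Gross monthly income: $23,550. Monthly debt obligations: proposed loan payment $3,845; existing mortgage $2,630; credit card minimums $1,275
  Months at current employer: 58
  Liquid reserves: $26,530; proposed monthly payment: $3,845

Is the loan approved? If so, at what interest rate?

Credit score 756 ≥ 684 (meets minimum)
Employment 58 ≥ 24 months
Reserves = 26,530/3,845 = 6.9 months ≥ 3
Total monthly debts = (3,845 + 2,630 + 1,275) = 7,750. DTI: 7,750 ÷ 23,550 = 32.9%, within the 36% cap
LTV = 738,000/842,000 = 87.6% ≤ 90%
All requirements met. Score 756 falls in the 730–759 tier → 7.075%.

Approved at 7.075%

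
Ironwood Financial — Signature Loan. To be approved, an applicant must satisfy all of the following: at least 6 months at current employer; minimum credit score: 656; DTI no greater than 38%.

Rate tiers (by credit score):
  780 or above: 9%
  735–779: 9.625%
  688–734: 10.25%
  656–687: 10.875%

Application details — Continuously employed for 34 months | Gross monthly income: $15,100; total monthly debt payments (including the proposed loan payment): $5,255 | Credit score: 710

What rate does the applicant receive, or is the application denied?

Credit score 710 ≥ 656 (meets minimum)
DTI = 5,255/15,100 = 34.8% ≤ 38%
Employment 34 ≥ 6 months
All requirements met. Score 710 falls in the 688–734 tier → 10.25%.

Approved at 10.25%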